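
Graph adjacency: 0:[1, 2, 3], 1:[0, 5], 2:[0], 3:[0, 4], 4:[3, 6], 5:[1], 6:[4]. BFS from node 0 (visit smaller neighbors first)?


BFS queue: start with [0]
Visit order: [0, 1, 2, 3, 5, 4, 6]


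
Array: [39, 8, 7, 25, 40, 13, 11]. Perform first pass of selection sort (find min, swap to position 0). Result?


After one pass: [7, 8, 39, 25, 40, 13, 11]


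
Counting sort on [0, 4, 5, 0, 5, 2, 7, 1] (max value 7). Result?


Count array: [2, 1, 1, 0, 1, 2, 0, 1]
Reconstruct: [0, 0, 1, 2, 4, 5, 5, 7]


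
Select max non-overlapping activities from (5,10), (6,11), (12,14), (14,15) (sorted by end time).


Greedy: pick earliest-ending, then skip overlaps.
Selected (3 activities): [(5, 10), (12, 14), (14, 15)]


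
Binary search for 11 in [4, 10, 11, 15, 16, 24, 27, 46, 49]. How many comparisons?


Search for 11:
[0,8] mid=4 arr[4]=16
[0,3] mid=1 arr[1]=10
[2,3] mid=2 arr[2]=11
Total: 3 comparisons


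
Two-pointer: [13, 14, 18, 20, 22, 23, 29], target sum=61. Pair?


Two pointers: lo=0, hi=6
No pair sums to 61


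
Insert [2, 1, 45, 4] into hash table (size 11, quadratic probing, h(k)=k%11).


Insertions: 2->slot 2; 1->slot 1; 45->slot 5; 4->slot 4
Table: [None, 1, 2, None, 4, 45, None, None, None, None, None]


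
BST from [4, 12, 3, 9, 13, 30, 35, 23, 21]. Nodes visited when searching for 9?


BST root = 4
Search for 9: compare at each node
Path: [4, 12, 9]


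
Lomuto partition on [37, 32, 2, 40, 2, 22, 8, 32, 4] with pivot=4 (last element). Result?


Elements <= 4 go left of pivot.
Result: [2, 2, 4, 40, 32, 22, 8, 32, 37], pivot at index 2


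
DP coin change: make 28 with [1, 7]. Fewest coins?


dp[0]=0; dp[i]=1+min(dp[i-c] for c in coins)
...dp[23]=5, dp[24]=6, dp[25]=7, dp[26]=8, dp[27]=9, dp[28]=4
Minimum coins for 28 = 4


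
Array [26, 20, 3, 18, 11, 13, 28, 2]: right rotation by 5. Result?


Right rotate by 5: [18, 11, 13, 28, 2, 26, 20, 3]


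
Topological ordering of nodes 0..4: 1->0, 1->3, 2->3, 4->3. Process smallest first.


Kahn's algorithm, process smallest node first
Order: [1, 0, 2, 4, 3]


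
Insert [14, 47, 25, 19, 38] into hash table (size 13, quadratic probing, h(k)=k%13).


Insertions: 14->slot 1; 47->slot 8; 25->slot 12; 19->slot 6; 38->slot 0
Table: [38, 14, None, None, None, None, 19, None, 47, None, None, None, 25]


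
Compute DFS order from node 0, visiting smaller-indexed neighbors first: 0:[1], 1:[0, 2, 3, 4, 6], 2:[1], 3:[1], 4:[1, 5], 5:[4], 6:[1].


DFS stack-based: start with [0]
Visit order: [0, 1, 2, 3, 4, 5, 6]


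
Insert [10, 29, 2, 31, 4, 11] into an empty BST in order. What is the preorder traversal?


Root = 10; build tree by BST insertion.
Preorder traversal: [10, 2, 4, 29, 11, 31]


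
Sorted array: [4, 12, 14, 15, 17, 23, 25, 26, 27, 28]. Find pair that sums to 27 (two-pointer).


Two pointers: lo=0, hi=9
Found pair: (4, 23) summing to 27


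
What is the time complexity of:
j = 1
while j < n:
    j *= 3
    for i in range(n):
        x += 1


Per nesting level: O(log n) * O(n) = O(n log n)
Complexity: O(n log n)


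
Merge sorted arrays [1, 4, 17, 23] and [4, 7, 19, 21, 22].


Compare heads, take smaller each step.
Merged: [1, 4, 4, 7, 17, 19, 21, 22, 23]


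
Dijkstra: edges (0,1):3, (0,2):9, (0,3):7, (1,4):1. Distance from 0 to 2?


Dijkstra from 0:
Distances: {0: 0, 1: 3, 2: 9, 3: 7, 4: 4}
Shortest distance to 2 = 9, path = [0, 2]


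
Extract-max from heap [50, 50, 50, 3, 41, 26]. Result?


Max = 50
Replace root with last, heapify down
Resulting heap: [50, 41, 50, 3, 26]


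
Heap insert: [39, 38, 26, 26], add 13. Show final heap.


Append 13: [39, 38, 26, 26, 13]
Bubble up: no swaps needed
Result: [39, 38, 26, 26, 13]


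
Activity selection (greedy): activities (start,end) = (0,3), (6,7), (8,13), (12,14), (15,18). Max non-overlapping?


Greedy: pick earliest-ending, then skip overlaps.
Selected (4 activities): [(0, 3), (6, 7), (8, 13), (15, 18)]


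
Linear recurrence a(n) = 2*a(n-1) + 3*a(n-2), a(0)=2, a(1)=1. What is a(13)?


Build bottom-up:
...a(11)=132859, a(12)=398582, a(13)=2*398582+3*132859=1195741


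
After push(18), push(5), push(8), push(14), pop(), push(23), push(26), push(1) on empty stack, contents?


push(18) -> [18]
push(5) -> [18, 5]
push(8) -> [18, 5, 8]
push(14) -> [18, 5, 8, 14]
pop() returns 14 -> [18, 5, 8]
push(23) -> [18, 5, 8, 23]
push(26) -> [18, 5, 8, 23, 26]
push(1) -> [18, 5, 8, 23, 26, 1]
Final stack (bottom to top): [18, 5, 8, 23, 26, 1]


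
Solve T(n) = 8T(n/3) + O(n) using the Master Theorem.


a=8, b=3, c=1. log_3(8)=1.893 > c=1. Case 1: O(n^log_b(a)) = O(n^1.893)
Complexity: O(n^1.893)


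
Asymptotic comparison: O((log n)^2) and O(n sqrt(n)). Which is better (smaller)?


polylogarithmic grows slower than n^1.5
O((log n)^2) is asymptotically smaller; O(n sqrt(n)) grows faster


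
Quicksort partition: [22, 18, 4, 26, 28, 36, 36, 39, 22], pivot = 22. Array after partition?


Elements <= 22 go left of pivot.
Result: [22, 18, 4, 22, 28, 36, 36, 39, 26], pivot at index 3


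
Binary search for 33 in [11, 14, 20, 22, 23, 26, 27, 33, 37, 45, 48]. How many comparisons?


Search for 33:
[0,10] mid=5 arr[5]=26
[6,10] mid=8 arr[8]=37
[6,7] mid=6 arr[6]=27
[7,7] mid=7 arr[7]=33
Total: 4 comparisons


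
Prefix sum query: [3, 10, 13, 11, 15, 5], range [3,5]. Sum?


Prefix sums: [0, 3, 13, 26, 37, 52, 57]
Sum[3..5] = prefix[6] - prefix[3] = 57 - 26 = 31


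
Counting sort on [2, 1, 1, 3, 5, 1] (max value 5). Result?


Count array: [0, 3, 1, 1, 0, 1]
Reconstruct: [1, 1, 1, 2, 3, 5]


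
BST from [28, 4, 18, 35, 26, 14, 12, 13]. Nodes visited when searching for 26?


BST root = 28
Search for 26: compare at each node
Path: [28, 4, 18, 26]


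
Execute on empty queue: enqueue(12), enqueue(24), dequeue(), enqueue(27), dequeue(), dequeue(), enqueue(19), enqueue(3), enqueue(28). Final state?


enqueue(12) -> [12]
enqueue(24) -> [12, 24]
dequeue() returns 12 -> [24]
enqueue(27) -> [24, 27]
dequeue() returns 24 -> [27]
dequeue() returns 27 -> []
enqueue(19) -> [19]
enqueue(3) -> [19, 3]
enqueue(28) -> [19, 3, 28]
Final queue (front to back): [19, 3, 28]


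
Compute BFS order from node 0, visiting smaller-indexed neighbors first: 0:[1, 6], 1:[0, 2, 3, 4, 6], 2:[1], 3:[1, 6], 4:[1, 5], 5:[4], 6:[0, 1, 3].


BFS queue: start with [0]
Visit order: [0, 1, 6, 2, 3, 4, 5]


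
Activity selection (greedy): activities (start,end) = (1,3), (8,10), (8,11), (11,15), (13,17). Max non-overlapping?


Greedy: pick earliest-ending, then skip overlaps.
Selected (3 activities): [(1, 3), (8, 10), (11, 15)]


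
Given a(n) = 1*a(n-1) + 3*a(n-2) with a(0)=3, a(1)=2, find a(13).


Build bottom-up:
...a(11)=15797, a(12)=36467, a(13)=1*36467+3*15797=83858


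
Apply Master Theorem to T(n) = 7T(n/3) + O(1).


a=7, b=3, c=0. log_3(7)=1.771 > c=0. Case 1: O(n^log_b(a)) = O(n^1.771)
Complexity: O(n^1.771)


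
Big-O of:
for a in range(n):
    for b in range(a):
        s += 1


Per nesting level: O(n) * O(n) [triangular over a] = O(n^2)
Complexity: O(n^2)


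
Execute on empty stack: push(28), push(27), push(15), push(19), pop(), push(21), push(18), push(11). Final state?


push(28) -> [28]
push(27) -> [28, 27]
push(15) -> [28, 27, 15]
push(19) -> [28, 27, 15, 19]
pop() returns 19 -> [28, 27, 15]
push(21) -> [28, 27, 15, 21]
push(18) -> [28, 27, 15, 21, 18]
push(11) -> [28, 27, 15, 21, 18, 11]
Final stack (bottom to top): [28, 27, 15, 21, 18, 11]


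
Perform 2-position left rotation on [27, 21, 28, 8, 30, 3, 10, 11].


Left rotate by 2: [28, 8, 30, 3, 10, 11, 27, 21]


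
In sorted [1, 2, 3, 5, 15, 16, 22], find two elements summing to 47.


Two pointers: lo=0, hi=6
No pair sums to 47


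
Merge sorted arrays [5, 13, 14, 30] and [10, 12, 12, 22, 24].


Compare heads, take smaller each step.
Merged: [5, 10, 12, 12, 13, 14, 22, 24, 30]


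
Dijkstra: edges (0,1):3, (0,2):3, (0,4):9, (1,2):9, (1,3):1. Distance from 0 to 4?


Dijkstra from 0:
Distances: {0: 0, 1: 3, 2: 3, 3: 4, 4: 9}
Shortest distance to 4 = 9, path = [0, 4]


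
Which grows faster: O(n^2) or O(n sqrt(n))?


n^1.5 grows slower than quadratic
O(n sqrt(n)) is asymptotically smaller; O(n^2) grows faster


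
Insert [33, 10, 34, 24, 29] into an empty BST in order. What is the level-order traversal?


Root = 33; build tree by BST insertion.
Level-Order traversal: [33, 10, 34, 24, 29]


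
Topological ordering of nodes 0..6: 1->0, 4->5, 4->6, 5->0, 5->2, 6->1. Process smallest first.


Kahn's algorithm, process smallest node first
Order: [3, 4, 5, 2, 6, 1, 0]


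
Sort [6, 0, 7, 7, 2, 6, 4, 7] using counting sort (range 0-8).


Count array: [1, 0, 1, 0, 1, 0, 2, 3, 0]
Reconstruct: [0, 2, 4, 6, 6, 7, 7, 7]


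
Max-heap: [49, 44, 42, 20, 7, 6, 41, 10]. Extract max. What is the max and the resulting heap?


Max = 49
Replace root with last, heapify down
Resulting heap: [44, 20, 42, 10, 7, 6, 41]


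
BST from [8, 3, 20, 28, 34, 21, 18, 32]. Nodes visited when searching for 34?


BST root = 8
Search for 34: compare at each node
Path: [8, 20, 28, 34]


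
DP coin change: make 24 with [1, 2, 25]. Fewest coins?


dp[0]=0; dp[i]=1+min(dp[i-c] for c in coins)
...dp[19]=10, dp[20]=10, dp[21]=11, dp[22]=11, dp[23]=12, dp[24]=12
Minimum coins for 24 = 12


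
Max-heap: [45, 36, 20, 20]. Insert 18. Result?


Append 18: [45, 36, 20, 20, 18]
Bubble up: no swaps needed
Result: [45, 36, 20, 20, 18]


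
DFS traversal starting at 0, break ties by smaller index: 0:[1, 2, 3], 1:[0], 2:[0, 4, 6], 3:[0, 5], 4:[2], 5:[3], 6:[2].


DFS stack-based: start with [0]
Visit order: [0, 1, 2, 4, 6, 3, 5]


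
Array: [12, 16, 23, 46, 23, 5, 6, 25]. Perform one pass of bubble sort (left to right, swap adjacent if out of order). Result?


After one pass: [12, 16, 23, 23, 5, 6, 25, 46]


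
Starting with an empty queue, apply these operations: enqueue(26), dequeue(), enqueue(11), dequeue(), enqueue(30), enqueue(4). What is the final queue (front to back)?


enqueue(26) -> [26]
dequeue() returns 26 -> []
enqueue(11) -> [11]
dequeue() returns 11 -> []
enqueue(30) -> [30]
enqueue(4) -> [30, 4]
Final queue (front to back): [30, 4]


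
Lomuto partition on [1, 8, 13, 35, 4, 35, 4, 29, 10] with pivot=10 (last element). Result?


Elements <= 10 go left of pivot.
Result: [1, 8, 4, 4, 10, 35, 35, 29, 13], pivot at index 4


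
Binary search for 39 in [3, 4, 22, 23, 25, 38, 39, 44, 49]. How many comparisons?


Search for 39:
[0,8] mid=4 arr[4]=25
[5,8] mid=6 arr[6]=39
Total: 2 comparisons


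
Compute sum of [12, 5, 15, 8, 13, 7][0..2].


Prefix sums: [0, 12, 17, 32, 40, 53, 60]
Sum[0..2] = prefix[3] - prefix[0] = 32 - 0 = 32


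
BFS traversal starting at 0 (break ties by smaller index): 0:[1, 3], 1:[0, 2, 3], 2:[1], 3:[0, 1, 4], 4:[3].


BFS queue: start with [0]
Visit order: [0, 1, 3, 2, 4]


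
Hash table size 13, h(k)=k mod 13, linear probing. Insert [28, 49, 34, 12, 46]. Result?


Insertions: 28->slot 2; 49->slot 10; 34->slot 8; 12->slot 12; 46->slot 7
Table: [None, None, 28, None, None, None, None, 46, 34, None, 49, None, 12]


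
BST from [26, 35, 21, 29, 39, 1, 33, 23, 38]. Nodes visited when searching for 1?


BST root = 26
Search for 1: compare at each node
Path: [26, 21, 1]


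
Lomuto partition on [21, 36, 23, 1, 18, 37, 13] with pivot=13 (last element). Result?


Elements <= 13 go left of pivot.
Result: [1, 13, 23, 21, 18, 37, 36], pivot at index 1


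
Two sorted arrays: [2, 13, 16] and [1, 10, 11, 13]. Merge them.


Compare heads, take smaller each step.
Merged: [1, 2, 10, 11, 13, 13, 16]


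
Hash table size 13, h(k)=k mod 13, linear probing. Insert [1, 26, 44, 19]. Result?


Insertions: 1->slot 1; 26->slot 0; 44->slot 5; 19->slot 6
Table: [26, 1, None, None, None, 44, 19, None, None, None, None, None, None]


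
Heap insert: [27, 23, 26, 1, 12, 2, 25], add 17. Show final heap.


Append 17: [27, 23, 26, 1, 12, 2, 25, 17]
Bubble up: swap idx 7(17) with idx 3(1)
Result: [27, 23, 26, 17, 12, 2, 25, 1]


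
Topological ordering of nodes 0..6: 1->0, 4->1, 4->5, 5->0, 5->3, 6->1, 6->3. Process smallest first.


Kahn's algorithm, process smallest node first
Order: [2, 4, 5, 6, 1, 0, 3]


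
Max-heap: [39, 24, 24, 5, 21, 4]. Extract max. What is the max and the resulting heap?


Max = 39
Replace root with last, heapify down
Resulting heap: [24, 21, 24, 5, 4]


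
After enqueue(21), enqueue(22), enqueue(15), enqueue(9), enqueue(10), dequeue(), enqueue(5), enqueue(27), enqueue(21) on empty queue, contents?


enqueue(21) -> [21]
enqueue(22) -> [21, 22]
enqueue(15) -> [21, 22, 15]
enqueue(9) -> [21, 22, 15, 9]
enqueue(10) -> [21, 22, 15, 9, 10]
dequeue() returns 21 -> [22, 15, 9, 10]
enqueue(5) -> [22, 15, 9, 10, 5]
enqueue(27) -> [22, 15, 9, 10, 5, 27]
enqueue(21) -> [22, 15, 9, 10, 5, 27, 21]
Final queue (front to back): [22, 15, 9, 10, 5, 27, 21]


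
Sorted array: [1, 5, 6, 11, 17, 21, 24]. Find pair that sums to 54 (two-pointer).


Two pointers: lo=0, hi=6
No pair sums to 54


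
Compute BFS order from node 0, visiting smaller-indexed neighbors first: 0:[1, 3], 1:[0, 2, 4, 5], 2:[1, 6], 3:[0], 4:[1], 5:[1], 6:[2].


BFS queue: start with [0]
Visit order: [0, 1, 3, 2, 4, 5, 6]


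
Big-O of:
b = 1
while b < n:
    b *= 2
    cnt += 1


Per nesting level: O(log n) = O(log n)
Complexity: O(log n)


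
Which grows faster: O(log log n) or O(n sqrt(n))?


double-logarithmic grows slower than n^1.5
O(log log n) is asymptotically smaller; O(n sqrt(n)) grows faster


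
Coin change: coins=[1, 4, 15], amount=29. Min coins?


dp[0]=0; dp[i]=1+min(dp[i-c] for c in coins)
...dp[24]=4, dp[25]=5, dp[26]=6, dp[27]=4, dp[28]=5, dp[29]=6
Minimum coins for 29 = 6


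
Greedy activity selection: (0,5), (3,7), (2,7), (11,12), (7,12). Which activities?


Greedy: pick earliest-ending, then skip overlaps.
Selected (2 activities): [(0, 5), (11, 12)]


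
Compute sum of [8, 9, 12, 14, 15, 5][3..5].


Prefix sums: [0, 8, 17, 29, 43, 58, 63]
Sum[3..5] = prefix[6] - prefix[3] = 63 - 29 = 34


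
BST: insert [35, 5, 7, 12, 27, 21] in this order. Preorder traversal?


Root = 35; build tree by BST insertion.
Preorder traversal: [35, 5, 7, 12, 27, 21]


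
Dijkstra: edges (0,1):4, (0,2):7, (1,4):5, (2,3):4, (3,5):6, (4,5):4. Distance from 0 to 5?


Dijkstra from 0:
Distances: {0: 0, 1: 4, 2: 7, 3: 11, 4: 9, 5: 13}
Shortest distance to 5 = 13, path = [0, 1, 4, 5]


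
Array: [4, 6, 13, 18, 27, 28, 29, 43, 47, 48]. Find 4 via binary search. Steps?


Search for 4:
[0,9] mid=4 arr[4]=27
[0,3] mid=1 arr[1]=6
[0,0] mid=0 arr[0]=4
Total: 3 comparisons


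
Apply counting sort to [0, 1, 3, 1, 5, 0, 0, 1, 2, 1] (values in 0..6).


Count array: [3, 4, 1, 1, 0, 1, 0]
Reconstruct: [0, 0, 0, 1, 1, 1, 1, 2, 3, 5]


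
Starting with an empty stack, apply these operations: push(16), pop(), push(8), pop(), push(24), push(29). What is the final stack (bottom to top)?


push(16) -> [16]
pop() returns 16 -> []
push(8) -> [8]
pop() returns 8 -> []
push(24) -> [24]
push(29) -> [24, 29]
Final stack (bottom to top): [24, 29]


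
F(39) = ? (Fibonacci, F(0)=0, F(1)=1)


F(n)=F(n-1)+F(n-2)
...F(37)=24157817, F(38)=39088169, F(39)=63245986


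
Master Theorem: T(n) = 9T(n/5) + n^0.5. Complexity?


a=9, b=5, c=0.5. log_5(9)=1.365 > c=0.5. Case 1: O(n^log_b(a)) = O(n^1.365)
Complexity: O(n^1.365)


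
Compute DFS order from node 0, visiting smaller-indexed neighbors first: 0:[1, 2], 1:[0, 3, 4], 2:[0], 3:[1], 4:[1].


DFS stack-based: start with [0]
Visit order: [0, 1, 3, 4, 2]


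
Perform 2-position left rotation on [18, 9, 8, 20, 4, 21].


Left rotate by 2: [8, 20, 4, 21, 18, 9]


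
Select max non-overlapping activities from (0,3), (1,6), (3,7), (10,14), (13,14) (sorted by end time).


Greedy: pick earliest-ending, then skip overlaps.
Selected (3 activities): [(0, 3), (3, 7), (10, 14)]


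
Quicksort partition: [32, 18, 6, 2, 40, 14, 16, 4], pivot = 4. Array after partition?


Elements <= 4 go left of pivot.
Result: [2, 4, 6, 32, 40, 14, 16, 18], pivot at index 1


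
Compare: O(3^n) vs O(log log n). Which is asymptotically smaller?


double-logarithmic grows slower than exponential (base 3)
O(log log n) is asymptotically smaller; O(3^n) grows faster


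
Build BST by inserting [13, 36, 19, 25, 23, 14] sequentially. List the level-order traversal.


Root = 13; build tree by BST insertion.
Level-Order traversal: [13, 36, 19, 14, 25, 23]


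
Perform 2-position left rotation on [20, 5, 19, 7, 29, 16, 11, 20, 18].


Left rotate by 2: [19, 7, 29, 16, 11, 20, 18, 20, 5]


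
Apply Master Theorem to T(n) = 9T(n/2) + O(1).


a=9, b=2, c=0. log_2(9)=3.170 > c=0. Case 1: O(n^log_b(a)) = O(n^3.170)
Complexity: O(n^3.170)


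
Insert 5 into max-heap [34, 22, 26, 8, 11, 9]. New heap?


Append 5: [34, 22, 26, 8, 11, 9, 5]
Bubble up: no swaps needed
Result: [34, 22, 26, 8, 11, 9, 5]


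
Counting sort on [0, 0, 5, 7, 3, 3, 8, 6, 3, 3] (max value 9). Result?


Count array: [2, 0, 0, 4, 0, 1, 1, 1, 1, 0]
Reconstruct: [0, 0, 3, 3, 3, 3, 5, 6, 7, 8]


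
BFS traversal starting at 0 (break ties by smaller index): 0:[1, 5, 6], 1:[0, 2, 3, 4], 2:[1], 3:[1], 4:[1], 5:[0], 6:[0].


BFS queue: start with [0]
Visit order: [0, 1, 5, 6, 2, 3, 4]


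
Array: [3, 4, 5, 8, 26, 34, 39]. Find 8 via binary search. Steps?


Search for 8:
[0,6] mid=3 arr[3]=8
Total: 1 comparisons


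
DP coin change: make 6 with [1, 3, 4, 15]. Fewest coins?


dp[0]=0; dp[i]=1+min(dp[i-c] for c in coins)
...dp[1]=1, dp[2]=2, dp[3]=1, dp[4]=1, dp[5]=2, dp[6]=2
Minimum coins for 6 = 2


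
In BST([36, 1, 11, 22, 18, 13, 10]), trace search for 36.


BST root = 36
Search for 36: compare at each node
Path: [36]


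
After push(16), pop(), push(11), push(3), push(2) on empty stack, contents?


push(16) -> [16]
pop() returns 16 -> []
push(11) -> [11]
push(3) -> [11, 3]
push(2) -> [11, 3, 2]
Final stack (bottom to top): [11, 3, 2]


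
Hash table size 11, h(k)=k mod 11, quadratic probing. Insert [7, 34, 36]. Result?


Insertions: 7->slot 7; 34->slot 1; 36->slot 3
Table: [None, 34, None, 36, None, None, None, 7, None, None, None]


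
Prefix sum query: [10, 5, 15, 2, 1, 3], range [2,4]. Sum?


Prefix sums: [0, 10, 15, 30, 32, 33, 36]
Sum[2..4] = prefix[5] - prefix[2] = 33 - 15 = 18


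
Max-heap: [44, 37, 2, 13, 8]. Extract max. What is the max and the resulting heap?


Max = 44
Replace root with last, heapify down
Resulting heap: [37, 13, 2, 8]


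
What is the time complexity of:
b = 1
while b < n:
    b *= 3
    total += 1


Per nesting level: O(log n) = O(log n)
Complexity: O(log n)


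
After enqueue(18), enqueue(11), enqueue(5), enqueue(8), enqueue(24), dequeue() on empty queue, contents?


enqueue(18) -> [18]
enqueue(11) -> [18, 11]
enqueue(5) -> [18, 11, 5]
enqueue(8) -> [18, 11, 5, 8]
enqueue(24) -> [18, 11, 5, 8, 24]
dequeue() returns 18 -> [11, 5, 8, 24]
Final queue (front to back): [11, 5, 8, 24]


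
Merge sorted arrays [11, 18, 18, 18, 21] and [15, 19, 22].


Compare heads, take smaller each step.
Merged: [11, 15, 18, 18, 18, 19, 21, 22]


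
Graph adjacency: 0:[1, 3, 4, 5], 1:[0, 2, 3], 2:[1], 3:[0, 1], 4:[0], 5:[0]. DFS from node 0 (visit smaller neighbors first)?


DFS stack-based: start with [0]
Visit order: [0, 1, 2, 3, 4, 5]


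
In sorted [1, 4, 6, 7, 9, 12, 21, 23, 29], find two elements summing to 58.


Two pointers: lo=0, hi=8
No pair sums to 58


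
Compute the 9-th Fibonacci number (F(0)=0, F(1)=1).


F(n)=F(n-1)+F(n-2)
...F(7)=13, F(8)=21, F(9)=34


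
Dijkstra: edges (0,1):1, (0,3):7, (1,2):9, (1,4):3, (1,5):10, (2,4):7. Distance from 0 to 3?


Dijkstra from 0:
Distances: {0: 0, 1: 1, 2: 10, 3: 7, 4: 4, 5: 11}
Shortest distance to 3 = 7, path = [0, 3]


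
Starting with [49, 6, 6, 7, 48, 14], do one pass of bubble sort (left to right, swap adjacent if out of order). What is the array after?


After one pass: [6, 6, 7, 48, 14, 49]


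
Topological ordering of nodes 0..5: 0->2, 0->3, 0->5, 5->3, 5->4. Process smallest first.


Kahn's algorithm, process smallest node first
Order: [0, 1, 2, 5, 3, 4]


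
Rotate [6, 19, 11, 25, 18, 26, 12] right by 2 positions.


Right rotate by 2: [26, 12, 6, 19, 11, 25, 18]


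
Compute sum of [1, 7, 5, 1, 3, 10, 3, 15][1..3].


Prefix sums: [0, 1, 8, 13, 14, 17, 27, 30, 45]
Sum[1..3] = prefix[4] - prefix[1] = 14 - 1 = 13


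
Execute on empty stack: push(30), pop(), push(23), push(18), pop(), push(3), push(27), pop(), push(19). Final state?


push(30) -> [30]
pop() returns 30 -> []
push(23) -> [23]
push(18) -> [23, 18]
pop() returns 18 -> [23]
push(3) -> [23, 3]
push(27) -> [23, 3, 27]
pop() returns 27 -> [23, 3]
push(19) -> [23, 3, 19]
Final stack (bottom to top): [23, 3, 19]


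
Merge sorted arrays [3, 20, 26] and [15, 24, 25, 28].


Compare heads, take smaller each step.
Merged: [3, 15, 20, 24, 25, 26, 28]


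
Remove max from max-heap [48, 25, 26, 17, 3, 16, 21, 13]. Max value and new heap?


Max = 48
Replace root with last, heapify down
Resulting heap: [26, 25, 21, 17, 3, 16, 13]


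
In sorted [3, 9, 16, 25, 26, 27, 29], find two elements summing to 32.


Two pointers: lo=0, hi=6
Found pair: (3, 29) summing to 32


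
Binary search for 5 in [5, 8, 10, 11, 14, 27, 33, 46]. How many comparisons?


Search for 5:
[0,7] mid=3 arr[3]=11
[0,2] mid=1 arr[1]=8
[0,0] mid=0 arr[0]=5
Total: 3 comparisons


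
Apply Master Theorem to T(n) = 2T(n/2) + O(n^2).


a=2, b=2, c=2. log_2(2)=1 < c=2. Case 3: O(n^c) = O(n^2)
Complexity: O(n^2)


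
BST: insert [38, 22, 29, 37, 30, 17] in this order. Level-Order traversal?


Root = 38; build tree by BST insertion.
Level-Order traversal: [38, 22, 17, 29, 37, 30]


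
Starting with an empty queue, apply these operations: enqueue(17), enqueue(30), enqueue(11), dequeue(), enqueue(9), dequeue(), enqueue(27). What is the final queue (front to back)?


enqueue(17) -> [17]
enqueue(30) -> [17, 30]
enqueue(11) -> [17, 30, 11]
dequeue() returns 17 -> [30, 11]
enqueue(9) -> [30, 11, 9]
dequeue() returns 30 -> [11, 9]
enqueue(27) -> [11, 9, 27]
Final queue (front to back): [11, 9, 27]


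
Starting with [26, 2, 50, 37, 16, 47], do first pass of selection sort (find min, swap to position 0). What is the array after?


After one pass: [2, 26, 50, 37, 16, 47]


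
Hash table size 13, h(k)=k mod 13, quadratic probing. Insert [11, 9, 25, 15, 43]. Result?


Insertions: 11->slot 11; 9->slot 9; 25->slot 12; 15->slot 2; 43->slot 4
Table: [None, None, 15, None, 43, None, None, None, None, 9, None, 11, 25]


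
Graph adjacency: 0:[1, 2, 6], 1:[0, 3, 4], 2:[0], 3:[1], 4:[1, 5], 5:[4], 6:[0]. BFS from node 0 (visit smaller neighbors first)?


BFS queue: start with [0]
Visit order: [0, 1, 2, 6, 3, 4, 5]


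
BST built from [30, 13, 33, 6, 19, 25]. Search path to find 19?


BST root = 30
Search for 19: compare at each node
Path: [30, 13, 19]


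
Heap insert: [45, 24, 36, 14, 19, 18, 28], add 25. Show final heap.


Append 25: [45, 24, 36, 14, 19, 18, 28, 25]
Bubble up: swap idx 7(25) with idx 3(14); swap idx 3(25) with idx 1(24)
Result: [45, 25, 36, 24, 19, 18, 28, 14]


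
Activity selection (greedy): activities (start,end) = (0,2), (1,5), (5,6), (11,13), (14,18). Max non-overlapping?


Greedy: pick earliest-ending, then skip overlaps.
Selected (4 activities): [(0, 2), (5, 6), (11, 13), (14, 18)]


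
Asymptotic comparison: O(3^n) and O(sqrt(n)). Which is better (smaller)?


sublinear grows slower than exponential (base 3)
O(sqrt(n)) is asymptotically smaller; O(3^n) grows faster


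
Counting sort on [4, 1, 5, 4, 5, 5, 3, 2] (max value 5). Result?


Count array: [0, 1, 1, 1, 2, 3]
Reconstruct: [1, 2, 3, 4, 4, 5, 5, 5]


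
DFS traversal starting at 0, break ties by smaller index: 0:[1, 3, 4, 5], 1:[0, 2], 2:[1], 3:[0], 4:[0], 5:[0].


DFS stack-based: start with [0]
Visit order: [0, 1, 2, 3, 4, 5]


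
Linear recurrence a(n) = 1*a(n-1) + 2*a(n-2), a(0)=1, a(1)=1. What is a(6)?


Build bottom-up:
...a(4)=11, a(5)=21, a(6)=1*21+2*11=43


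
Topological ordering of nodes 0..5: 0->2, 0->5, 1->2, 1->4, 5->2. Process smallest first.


Kahn's algorithm, process smallest node first
Order: [0, 1, 3, 4, 5, 2]


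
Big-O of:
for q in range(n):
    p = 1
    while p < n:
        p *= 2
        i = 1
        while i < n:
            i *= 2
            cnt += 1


Per nesting level: O(n) * O(log n) * O(log n) = O(n (log n)^2)
Complexity: O(n (log n)^2)


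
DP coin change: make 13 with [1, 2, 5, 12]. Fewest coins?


dp[0]=0; dp[i]=1+min(dp[i-c] for c in coins)
...dp[8]=3, dp[9]=3, dp[10]=2, dp[11]=3, dp[12]=1, dp[13]=2
Minimum coins for 13 = 2


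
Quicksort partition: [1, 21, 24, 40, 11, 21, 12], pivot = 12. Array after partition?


Elements <= 12 go left of pivot.
Result: [1, 11, 12, 40, 21, 21, 24], pivot at index 2


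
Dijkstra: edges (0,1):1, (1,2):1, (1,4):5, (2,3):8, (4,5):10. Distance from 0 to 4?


Dijkstra from 0:
Distances: {0: 0, 1: 1, 2: 2, 3: 10, 4: 6, 5: 16}
Shortest distance to 4 = 6, path = [0, 1, 4]


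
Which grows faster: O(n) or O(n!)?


linear grows slower than factorial
O(n) is asymptotically smaller; O(n!) grows faster


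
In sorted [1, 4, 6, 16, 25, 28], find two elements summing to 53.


Two pointers: lo=0, hi=5
Found pair: (25, 28) summing to 53


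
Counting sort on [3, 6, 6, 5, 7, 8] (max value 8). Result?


Count array: [0, 0, 0, 1, 0, 1, 2, 1, 1]
Reconstruct: [3, 5, 6, 6, 7, 8]


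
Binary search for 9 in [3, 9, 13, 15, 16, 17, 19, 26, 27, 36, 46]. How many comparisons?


Search for 9:
[0,10] mid=5 arr[5]=17
[0,4] mid=2 arr[2]=13
[0,1] mid=0 arr[0]=3
[1,1] mid=1 arr[1]=9
Total: 4 comparisons


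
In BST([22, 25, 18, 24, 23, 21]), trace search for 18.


BST root = 22
Search for 18: compare at each node
Path: [22, 18]


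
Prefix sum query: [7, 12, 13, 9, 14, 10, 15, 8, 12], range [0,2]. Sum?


Prefix sums: [0, 7, 19, 32, 41, 55, 65, 80, 88, 100]
Sum[0..2] = prefix[3] - prefix[0] = 32 - 0 = 32


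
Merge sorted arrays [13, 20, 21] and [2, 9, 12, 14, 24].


Compare heads, take smaller each step.
Merged: [2, 9, 12, 13, 14, 20, 21, 24]


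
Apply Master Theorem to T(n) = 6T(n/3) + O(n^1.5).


a=6, b=3, c=1.5. log_3(6)=1.631 > c=1.5. Case 1: O(n^log_b(a)) = O(n^1.631)
Complexity: O(n^1.631)


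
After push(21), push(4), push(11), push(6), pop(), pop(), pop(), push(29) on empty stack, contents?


push(21) -> [21]
push(4) -> [21, 4]
push(11) -> [21, 4, 11]
push(6) -> [21, 4, 11, 6]
pop() returns 6 -> [21, 4, 11]
pop() returns 11 -> [21, 4]
pop() returns 4 -> [21]
push(29) -> [21, 29]
Final stack (bottom to top): [21, 29]


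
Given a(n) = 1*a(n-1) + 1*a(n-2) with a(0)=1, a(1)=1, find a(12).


Build bottom-up:
...a(10)=89, a(11)=144, a(12)=1*144+1*89=233


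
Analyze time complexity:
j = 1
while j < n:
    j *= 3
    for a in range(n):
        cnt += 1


Per nesting level: O(log n) * O(n) = O(n log n)
Complexity: O(n log n)


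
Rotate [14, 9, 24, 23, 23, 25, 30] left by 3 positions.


Left rotate by 3: [23, 23, 25, 30, 14, 9, 24]


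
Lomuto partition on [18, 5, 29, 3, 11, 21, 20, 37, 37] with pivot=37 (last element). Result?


Elements <= 37 go left of pivot.
Result: [18, 5, 29, 3, 11, 21, 20, 37, 37], pivot at index 8


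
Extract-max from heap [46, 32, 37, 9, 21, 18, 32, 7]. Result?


Max = 46
Replace root with last, heapify down
Resulting heap: [37, 32, 32, 9, 21, 18, 7]


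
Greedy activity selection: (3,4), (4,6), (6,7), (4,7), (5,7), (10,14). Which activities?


Greedy: pick earliest-ending, then skip overlaps.
Selected (4 activities): [(3, 4), (4, 6), (6, 7), (10, 14)]


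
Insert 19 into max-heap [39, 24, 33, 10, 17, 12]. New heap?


Append 19: [39, 24, 33, 10, 17, 12, 19]
Bubble up: no swaps needed
Result: [39, 24, 33, 10, 17, 12, 19]


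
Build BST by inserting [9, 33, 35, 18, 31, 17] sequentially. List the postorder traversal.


Root = 9; build tree by BST insertion.
Postorder traversal: [17, 31, 18, 35, 33, 9]


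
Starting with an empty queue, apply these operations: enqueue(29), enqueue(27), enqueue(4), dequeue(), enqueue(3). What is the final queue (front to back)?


enqueue(29) -> [29]
enqueue(27) -> [29, 27]
enqueue(4) -> [29, 27, 4]
dequeue() returns 29 -> [27, 4]
enqueue(3) -> [27, 4, 3]
Final queue (front to back): [27, 4, 3]


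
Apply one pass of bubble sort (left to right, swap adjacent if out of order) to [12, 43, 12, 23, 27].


After one pass: [12, 12, 23, 27, 43]


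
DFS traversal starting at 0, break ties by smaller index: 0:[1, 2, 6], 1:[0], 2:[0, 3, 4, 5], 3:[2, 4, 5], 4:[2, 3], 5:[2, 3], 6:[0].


DFS stack-based: start with [0]
Visit order: [0, 1, 2, 3, 4, 5, 6]


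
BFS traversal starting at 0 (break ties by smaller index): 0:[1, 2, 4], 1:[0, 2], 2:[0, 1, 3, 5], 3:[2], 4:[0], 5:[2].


BFS queue: start with [0]
Visit order: [0, 1, 2, 4, 3, 5]


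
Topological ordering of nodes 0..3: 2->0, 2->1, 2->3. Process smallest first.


Kahn's algorithm, process smallest node first
Order: [2, 0, 1, 3]


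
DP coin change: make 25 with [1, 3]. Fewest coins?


dp[0]=0; dp[i]=1+min(dp[i-c] for c in coins)
...dp[20]=8, dp[21]=7, dp[22]=8, dp[23]=9, dp[24]=8, dp[25]=9
Minimum coins for 25 = 9


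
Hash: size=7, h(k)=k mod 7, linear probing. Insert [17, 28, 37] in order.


Insertions: 17->slot 3; 28->slot 0; 37->slot 2
Table: [28, None, 37, 17, None, None, None]


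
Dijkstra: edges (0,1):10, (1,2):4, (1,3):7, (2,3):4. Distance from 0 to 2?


Dijkstra from 0:
Distances: {0: 0, 1: 10, 2: 14, 3: 17}
Shortest distance to 2 = 14, path = [0, 1, 2]


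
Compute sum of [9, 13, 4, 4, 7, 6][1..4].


Prefix sums: [0, 9, 22, 26, 30, 37, 43]
Sum[1..4] = prefix[5] - prefix[1] = 37 - 9 = 28


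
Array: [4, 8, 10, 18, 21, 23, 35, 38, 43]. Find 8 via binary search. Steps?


Search for 8:
[0,8] mid=4 arr[4]=21
[0,3] mid=1 arr[1]=8
Total: 2 comparisons


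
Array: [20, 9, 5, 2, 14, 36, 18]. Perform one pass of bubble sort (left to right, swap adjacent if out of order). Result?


After one pass: [9, 5, 2, 14, 20, 18, 36]


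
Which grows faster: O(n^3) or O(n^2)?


quadratic grows slower than cubic
O(n^2) is asymptotically smaller; O(n^3) grows faster


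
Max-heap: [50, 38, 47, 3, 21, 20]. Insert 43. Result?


Append 43: [50, 38, 47, 3, 21, 20, 43]
Bubble up: no swaps needed
Result: [50, 38, 47, 3, 21, 20, 43]


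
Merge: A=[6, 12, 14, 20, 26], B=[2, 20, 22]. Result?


Compare heads, take smaller each step.
Merged: [2, 6, 12, 14, 20, 20, 22, 26]


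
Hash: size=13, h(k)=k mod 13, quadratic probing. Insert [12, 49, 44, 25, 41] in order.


Insertions: 12->slot 12; 49->slot 10; 44->slot 5; 25->slot 0; 41->slot 2
Table: [25, None, 41, None, None, 44, None, None, None, None, 49, None, 12]


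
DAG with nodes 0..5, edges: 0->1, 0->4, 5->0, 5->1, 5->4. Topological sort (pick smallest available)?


Kahn's algorithm, process smallest node first
Order: [2, 3, 5, 0, 1, 4]


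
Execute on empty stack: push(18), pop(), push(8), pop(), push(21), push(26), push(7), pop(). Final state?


push(18) -> [18]
pop() returns 18 -> []
push(8) -> [8]
pop() returns 8 -> []
push(21) -> [21]
push(26) -> [21, 26]
push(7) -> [21, 26, 7]
pop() returns 7 -> [21, 26]
Final stack (bottom to top): [21, 26]


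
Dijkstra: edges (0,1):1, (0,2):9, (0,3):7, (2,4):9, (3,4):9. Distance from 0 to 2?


Dijkstra from 0:
Distances: {0: 0, 1: 1, 2: 9, 3: 7, 4: 16}
Shortest distance to 2 = 9, path = [0, 2]


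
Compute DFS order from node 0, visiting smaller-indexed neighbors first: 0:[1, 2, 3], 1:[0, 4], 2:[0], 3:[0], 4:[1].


DFS stack-based: start with [0]
Visit order: [0, 1, 4, 2, 3]


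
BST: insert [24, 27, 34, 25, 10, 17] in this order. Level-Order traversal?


Root = 24; build tree by BST insertion.
Level-Order traversal: [24, 10, 27, 17, 25, 34]


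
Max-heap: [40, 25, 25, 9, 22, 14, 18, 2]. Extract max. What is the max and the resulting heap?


Max = 40
Replace root with last, heapify down
Resulting heap: [25, 22, 25, 9, 2, 14, 18]


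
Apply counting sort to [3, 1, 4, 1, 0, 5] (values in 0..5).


Count array: [1, 2, 0, 1, 1, 1]
Reconstruct: [0, 1, 1, 3, 4, 5]


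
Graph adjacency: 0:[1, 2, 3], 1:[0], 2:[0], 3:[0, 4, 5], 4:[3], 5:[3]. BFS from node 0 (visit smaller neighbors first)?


BFS queue: start with [0]
Visit order: [0, 1, 2, 3, 4, 5]


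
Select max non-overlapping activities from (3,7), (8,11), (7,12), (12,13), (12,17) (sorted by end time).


Greedy: pick earliest-ending, then skip overlaps.
Selected (3 activities): [(3, 7), (8, 11), (12, 13)]


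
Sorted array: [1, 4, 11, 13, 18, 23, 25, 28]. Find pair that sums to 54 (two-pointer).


Two pointers: lo=0, hi=7
No pair sums to 54


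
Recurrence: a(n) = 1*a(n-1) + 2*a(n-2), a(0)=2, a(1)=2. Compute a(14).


Build bottom-up:
...a(12)=5462, a(13)=10922, a(14)=1*10922+2*5462=21846


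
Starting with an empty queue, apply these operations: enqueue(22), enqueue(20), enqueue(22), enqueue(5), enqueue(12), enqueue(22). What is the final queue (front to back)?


enqueue(22) -> [22]
enqueue(20) -> [22, 20]
enqueue(22) -> [22, 20, 22]
enqueue(5) -> [22, 20, 22, 5]
enqueue(12) -> [22, 20, 22, 5, 12]
enqueue(22) -> [22, 20, 22, 5, 12, 22]
Final queue (front to back): [22, 20, 22, 5, 12, 22]


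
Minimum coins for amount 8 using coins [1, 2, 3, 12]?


dp[0]=0; dp[i]=1+min(dp[i-c] for c in coins)
...dp[3]=1, dp[4]=2, dp[5]=2, dp[6]=2, dp[7]=3, dp[8]=3
Minimum coins for 8 = 3


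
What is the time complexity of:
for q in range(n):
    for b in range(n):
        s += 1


Per nesting level: O(n) * O(n) = O(n^2)
Complexity: O(n^2)


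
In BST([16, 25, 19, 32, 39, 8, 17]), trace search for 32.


BST root = 16
Search for 32: compare at each node
Path: [16, 25, 32]


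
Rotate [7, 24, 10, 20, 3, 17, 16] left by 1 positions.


Left rotate by 1: [24, 10, 20, 3, 17, 16, 7]


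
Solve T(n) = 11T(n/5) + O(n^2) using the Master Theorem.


a=11, b=5, c=2. log_5(11)=1.490 < c=2. Case 3: O(n^c) = O(n^2)
Complexity: O(n^2)


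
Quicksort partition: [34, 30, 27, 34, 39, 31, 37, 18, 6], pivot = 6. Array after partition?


Elements <= 6 go left of pivot.
Result: [6, 30, 27, 34, 39, 31, 37, 18, 34], pivot at index 0


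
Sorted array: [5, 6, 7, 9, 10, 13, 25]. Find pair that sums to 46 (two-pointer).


Two pointers: lo=0, hi=6
No pair sums to 46


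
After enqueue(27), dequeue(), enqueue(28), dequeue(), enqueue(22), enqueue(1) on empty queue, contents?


enqueue(27) -> [27]
dequeue() returns 27 -> []
enqueue(28) -> [28]
dequeue() returns 28 -> []
enqueue(22) -> [22]
enqueue(1) -> [22, 1]
Final queue (front to back): [22, 1]


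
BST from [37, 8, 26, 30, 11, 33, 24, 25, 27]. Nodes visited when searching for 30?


BST root = 37
Search for 30: compare at each node
Path: [37, 8, 26, 30]


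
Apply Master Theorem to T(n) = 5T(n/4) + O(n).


a=5, b=4, c=1. log_4(5)=1.161 > c=1. Case 1: O(n^log_b(a)) = O(n^1.161)
Complexity: O(n^1.161)


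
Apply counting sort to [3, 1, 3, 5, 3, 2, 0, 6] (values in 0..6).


Count array: [1, 1, 1, 3, 0, 1, 1]
Reconstruct: [0, 1, 2, 3, 3, 3, 5, 6]


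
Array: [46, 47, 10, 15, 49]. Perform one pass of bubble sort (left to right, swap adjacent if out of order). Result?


After one pass: [46, 10, 15, 47, 49]


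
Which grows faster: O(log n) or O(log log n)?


double-logarithmic grows slower than logarithmic
O(log log n) is asymptotically smaller; O(log n) grows faster


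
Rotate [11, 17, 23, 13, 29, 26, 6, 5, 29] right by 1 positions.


Right rotate by 1: [29, 11, 17, 23, 13, 29, 26, 6, 5]


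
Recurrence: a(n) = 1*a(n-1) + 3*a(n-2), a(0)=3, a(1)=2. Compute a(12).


Build bottom-up:
...a(10)=6890, a(11)=15797, a(12)=1*15797+3*6890=36467


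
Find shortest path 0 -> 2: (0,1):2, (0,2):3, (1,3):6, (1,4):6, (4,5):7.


Dijkstra from 0:
Distances: {0: 0, 1: 2, 2: 3, 3: 8, 4: 8, 5: 15}
Shortest distance to 2 = 3, path = [0, 2]


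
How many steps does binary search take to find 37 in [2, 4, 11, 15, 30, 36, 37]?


Search for 37:
[0,6] mid=3 arr[3]=15
[4,6] mid=5 arr[5]=36
[6,6] mid=6 arr[6]=37
Total: 3 comparisons


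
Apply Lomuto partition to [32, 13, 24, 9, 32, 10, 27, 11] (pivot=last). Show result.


Elements <= 11 go left of pivot.
Result: [9, 10, 11, 32, 32, 13, 27, 24], pivot at index 2


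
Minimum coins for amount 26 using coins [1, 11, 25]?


dp[0]=0; dp[i]=1+min(dp[i-c] for c in coins)
...dp[21]=11, dp[22]=2, dp[23]=3, dp[24]=4, dp[25]=1, dp[26]=2
Minimum coins for 26 = 2


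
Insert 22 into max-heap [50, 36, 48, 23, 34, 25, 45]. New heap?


Append 22: [50, 36, 48, 23, 34, 25, 45, 22]
Bubble up: no swaps needed
Result: [50, 36, 48, 23, 34, 25, 45, 22]


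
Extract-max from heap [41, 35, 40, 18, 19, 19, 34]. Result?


Max = 41
Replace root with last, heapify down
Resulting heap: [40, 35, 34, 18, 19, 19]


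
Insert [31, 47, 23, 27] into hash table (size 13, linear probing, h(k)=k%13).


Insertions: 31->slot 5; 47->slot 8; 23->slot 10; 27->slot 1
Table: [None, 27, None, None, None, 31, None, None, 47, None, 23, None, None]


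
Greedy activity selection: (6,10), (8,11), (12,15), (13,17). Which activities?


Greedy: pick earliest-ending, then skip overlaps.
Selected (2 activities): [(6, 10), (12, 15)]


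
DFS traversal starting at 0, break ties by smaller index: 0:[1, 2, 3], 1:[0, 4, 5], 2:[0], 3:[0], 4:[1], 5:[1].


DFS stack-based: start with [0]
Visit order: [0, 1, 4, 5, 2, 3]


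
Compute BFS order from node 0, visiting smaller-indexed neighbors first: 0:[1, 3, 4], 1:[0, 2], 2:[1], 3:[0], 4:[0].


BFS queue: start with [0]
Visit order: [0, 1, 3, 4, 2]


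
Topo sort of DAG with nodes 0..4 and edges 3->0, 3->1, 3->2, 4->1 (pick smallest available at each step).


Kahn's algorithm, process smallest node first
Order: [3, 0, 2, 4, 1]


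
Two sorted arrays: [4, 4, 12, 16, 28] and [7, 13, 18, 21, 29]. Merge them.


Compare heads, take smaller each step.
Merged: [4, 4, 7, 12, 13, 16, 18, 21, 28, 29]


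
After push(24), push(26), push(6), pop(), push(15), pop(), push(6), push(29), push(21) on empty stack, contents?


push(24) -> [24]
push(26) -> [24, 26]
push(6) -> [24, 26, 6]
pop() returns 6 -> [24, 26]
push(15) -> [24, 26, 15]
pop() returns 15 -> [24, 26]
push(6) -> [24, 26, 6]
push(29) -> [24, 26, 6, 29]
push(21) -> [24, 26, 6, 29, 21]
Final stack (bottom to top): [24, 26, 6, 29, 21]


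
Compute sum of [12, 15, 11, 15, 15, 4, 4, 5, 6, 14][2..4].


Prefix sums: [0, 12, 27, 38, 53, 68, 72, 76, 81, 87, 101]
Sum[2..4] = prefix[5] - prefix[2] = 68 - 27 = 41


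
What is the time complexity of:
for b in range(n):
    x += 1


Per nesting level: O(n) = O(n)
Complexity: O(n)


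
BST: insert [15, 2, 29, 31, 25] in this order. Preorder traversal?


Root = 15; build tree by BST insertion.
Preorder traversal: [15, 2, 29, 25, 31]


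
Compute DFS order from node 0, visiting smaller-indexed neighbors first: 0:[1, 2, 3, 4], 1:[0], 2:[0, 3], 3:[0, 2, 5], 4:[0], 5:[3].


DFS stack-based: start with [0]
Visit order: [0, 1, 2, 3, 5, 4]
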